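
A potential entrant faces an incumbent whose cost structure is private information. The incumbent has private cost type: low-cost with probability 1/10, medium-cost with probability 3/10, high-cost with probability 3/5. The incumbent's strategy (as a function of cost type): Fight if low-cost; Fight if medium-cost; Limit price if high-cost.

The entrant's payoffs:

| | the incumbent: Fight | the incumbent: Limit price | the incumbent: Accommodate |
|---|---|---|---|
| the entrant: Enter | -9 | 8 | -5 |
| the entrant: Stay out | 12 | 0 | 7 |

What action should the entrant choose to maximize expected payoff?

E[Enter] = 1/10·(-9) + 3/10·(-9) + 3/5·(8) = 6/5
E[Stay out] = 1/10·(12) + 3/10·(12) + 3/5·(0) = 24/5
Best response: Stay out (24/5 is the largest).

Stay out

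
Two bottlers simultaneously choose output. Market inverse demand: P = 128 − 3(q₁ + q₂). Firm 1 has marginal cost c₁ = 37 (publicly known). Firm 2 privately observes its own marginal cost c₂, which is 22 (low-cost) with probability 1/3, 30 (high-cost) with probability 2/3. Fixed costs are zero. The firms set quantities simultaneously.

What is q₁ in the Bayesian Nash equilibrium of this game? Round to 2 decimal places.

9.04

Type-c best response for Firm 2: q₂(c) = (128 − c)/6 − q₁/2.
Firm 1 maximizes expected profit; its first-order condition is 128 − 6q₁ − 3E[q₂] − 37 = 0.
Substituting E[q₂] and solving: E[c₂] = 27.3333, so q₁ = (128 − 2·37 + 27.3333)/9 = 9.03704.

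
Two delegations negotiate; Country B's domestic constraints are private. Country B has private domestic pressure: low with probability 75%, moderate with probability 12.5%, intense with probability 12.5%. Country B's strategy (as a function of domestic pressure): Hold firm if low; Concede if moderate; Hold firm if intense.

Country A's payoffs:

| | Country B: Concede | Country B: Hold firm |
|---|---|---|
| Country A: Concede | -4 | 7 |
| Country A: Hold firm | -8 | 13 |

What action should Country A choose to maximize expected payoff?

Hold firm

E[Concede] = 0.75·(7) + 0.125·(-4) + 0.125·(7) = 5.625
E[Hold firm] = 0.75·(13) + 0.125·(-8) + 0.125·(13) = 10.375
Best response: Hold firm (10.375 is the largest).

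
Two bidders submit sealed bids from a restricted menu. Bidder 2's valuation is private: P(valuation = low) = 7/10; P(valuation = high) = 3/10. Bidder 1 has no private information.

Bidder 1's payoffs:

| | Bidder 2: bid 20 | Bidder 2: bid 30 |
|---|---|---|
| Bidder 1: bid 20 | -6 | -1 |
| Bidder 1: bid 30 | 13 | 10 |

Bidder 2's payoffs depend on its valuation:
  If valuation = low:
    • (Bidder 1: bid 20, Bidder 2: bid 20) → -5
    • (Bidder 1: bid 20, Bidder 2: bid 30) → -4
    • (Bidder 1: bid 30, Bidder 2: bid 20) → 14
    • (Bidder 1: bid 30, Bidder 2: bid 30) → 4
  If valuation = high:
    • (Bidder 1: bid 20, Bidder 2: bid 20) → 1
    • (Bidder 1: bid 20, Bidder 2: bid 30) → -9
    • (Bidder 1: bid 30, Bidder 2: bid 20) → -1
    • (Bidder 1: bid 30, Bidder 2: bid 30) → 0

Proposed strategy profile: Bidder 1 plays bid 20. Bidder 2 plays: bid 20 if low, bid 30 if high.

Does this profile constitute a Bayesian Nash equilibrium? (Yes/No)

No

A profile is a BNE iff every type of every player is best-responding given beliefs about the other side.
Bidder 1 plays bid 20: E[bid 20] = 7/10·(-6) + 3/10·(-1) = -9/2; E[bid 30] = 121/10. Not best-responding. ✗
Bidder 2 (valuation low), facing bid 20: bid 20 gives -5, bid 30 gives -4. Proposed bid 20 is not best — profitable deviation exists. ✗
Bidder 2 (valuation high), facing bid 20: bid 20 gives 1, bid 30 gives -9. Proposed bid 30 is not best — profitable deviation exists. ✗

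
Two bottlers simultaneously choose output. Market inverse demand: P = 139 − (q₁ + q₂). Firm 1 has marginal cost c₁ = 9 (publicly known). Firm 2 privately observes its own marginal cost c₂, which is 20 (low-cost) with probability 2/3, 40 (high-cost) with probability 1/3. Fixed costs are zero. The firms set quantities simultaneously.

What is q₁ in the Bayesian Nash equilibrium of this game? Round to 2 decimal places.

Firm 2 with cost c maximizes (139 − (q₁+q₂) − c)·q₂, giving q₂(c) = (139 − c − q₁)/2.
E[c₂] = 2/3·20 + 1/3·40 = 26.6667
Firm 1's FOC against E[q₂] yields q₁ = (139 − 2·9 + E[c₂])/3 = (139 − 18 + 26.6667)/3 = 49.2222.

49.22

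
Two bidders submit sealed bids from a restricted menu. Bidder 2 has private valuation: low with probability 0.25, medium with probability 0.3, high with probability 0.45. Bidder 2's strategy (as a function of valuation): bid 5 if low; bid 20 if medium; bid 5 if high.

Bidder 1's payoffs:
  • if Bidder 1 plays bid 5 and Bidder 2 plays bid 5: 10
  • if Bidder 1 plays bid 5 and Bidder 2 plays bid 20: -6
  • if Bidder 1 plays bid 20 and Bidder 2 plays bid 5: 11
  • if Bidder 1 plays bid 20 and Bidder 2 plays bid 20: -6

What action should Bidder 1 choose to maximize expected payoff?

bid 20

E[bid 5] = 0.25·(10) + 0.3·(-6) + 0.45·(10) = 5.2
E[bid 20] = 0.25·(11) + 0.3·(-6) + 0.45·(11) = 5.9
Best response: bid 20 (5.9 is the largest).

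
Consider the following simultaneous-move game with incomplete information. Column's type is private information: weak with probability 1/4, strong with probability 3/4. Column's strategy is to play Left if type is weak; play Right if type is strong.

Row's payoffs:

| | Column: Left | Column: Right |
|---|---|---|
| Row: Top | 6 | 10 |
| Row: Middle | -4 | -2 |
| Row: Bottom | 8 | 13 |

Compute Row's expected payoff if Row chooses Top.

E[Top] = 1/4·6 + 3/4·10 = 3/2 + 15/2 = 9

9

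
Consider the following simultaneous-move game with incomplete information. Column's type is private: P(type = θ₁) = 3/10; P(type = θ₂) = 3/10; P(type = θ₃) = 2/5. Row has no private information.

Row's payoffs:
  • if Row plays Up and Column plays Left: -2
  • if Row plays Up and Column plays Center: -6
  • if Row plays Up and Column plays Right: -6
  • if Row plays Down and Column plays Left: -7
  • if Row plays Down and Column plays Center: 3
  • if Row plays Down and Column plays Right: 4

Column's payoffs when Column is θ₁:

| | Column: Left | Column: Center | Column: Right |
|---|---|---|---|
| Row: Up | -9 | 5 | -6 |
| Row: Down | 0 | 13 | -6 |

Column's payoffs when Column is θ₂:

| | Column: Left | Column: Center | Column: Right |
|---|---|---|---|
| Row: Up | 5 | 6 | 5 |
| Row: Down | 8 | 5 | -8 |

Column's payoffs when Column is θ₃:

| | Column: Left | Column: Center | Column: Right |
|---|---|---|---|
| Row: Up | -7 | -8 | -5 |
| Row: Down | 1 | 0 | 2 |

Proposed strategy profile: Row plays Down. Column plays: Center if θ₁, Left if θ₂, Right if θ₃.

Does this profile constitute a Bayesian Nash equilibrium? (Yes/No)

Row plays Down: E[Down] = 3/10·(3) + 3/10·(-7) + 2/5·(4) = 2/5; E[Up] = -24/5. Best-responding. ✓
Column (type θ₁), facing Down: Left gives 0, Center gives 13, Right gives -6. Proposed Center is best. ✓
Column (type θ₂), facing Down: Left gives 8, Center gives 5, Right gives -8. Proposed Left is best. ✓
Column (type θ₃), facing Down: Left gives 1, Center gives 0, Right gives 2. Proposed Right is best. ✓

Yes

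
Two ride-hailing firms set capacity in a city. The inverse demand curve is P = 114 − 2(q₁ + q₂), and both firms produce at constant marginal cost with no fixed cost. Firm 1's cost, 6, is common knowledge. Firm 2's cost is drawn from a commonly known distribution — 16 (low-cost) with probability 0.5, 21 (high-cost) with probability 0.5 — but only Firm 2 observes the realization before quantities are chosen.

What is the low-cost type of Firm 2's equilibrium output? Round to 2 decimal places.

14.46

Each type of Firm 2 best-responds to q₁; Firm 1 best-responds to the expected q₂ over Firm 2's types.
Firm 2 with cost c maximizes (114 − 2(q₁+q₂) − c)·q₂, giving q₂(c) = (114 − c − 2q₁)/4.
E[c₂] = 0.5·16 + 0.5·21 = 18.5
Firm 1's FOC against E[q₂] yields q₁ = (114 − 2·6 + E[c₂])/6 = (114 − 12 + 18.5)/6 = 20.0833.
q₂(low-cost) = (114 − 16 − 2·20.0833)/4 = 14.4583.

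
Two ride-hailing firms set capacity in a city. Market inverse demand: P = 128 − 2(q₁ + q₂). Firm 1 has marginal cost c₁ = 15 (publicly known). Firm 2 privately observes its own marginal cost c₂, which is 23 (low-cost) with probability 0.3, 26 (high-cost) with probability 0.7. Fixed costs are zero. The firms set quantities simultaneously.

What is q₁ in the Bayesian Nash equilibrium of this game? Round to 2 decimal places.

Type-c best response for Firm 2: q₂(c) = (128 − c)/4 − q₁/2.
Firm 1 maximizes expected profit; its first-order condition is 128 − 4q₁ − 2E[q₂] − 15 = 0.
Substituting E[q₂] and solving: E[c₂] = 25.1, so q₁ = (128 − 2·15 + 25.1)/6 = 20.5167.

20.52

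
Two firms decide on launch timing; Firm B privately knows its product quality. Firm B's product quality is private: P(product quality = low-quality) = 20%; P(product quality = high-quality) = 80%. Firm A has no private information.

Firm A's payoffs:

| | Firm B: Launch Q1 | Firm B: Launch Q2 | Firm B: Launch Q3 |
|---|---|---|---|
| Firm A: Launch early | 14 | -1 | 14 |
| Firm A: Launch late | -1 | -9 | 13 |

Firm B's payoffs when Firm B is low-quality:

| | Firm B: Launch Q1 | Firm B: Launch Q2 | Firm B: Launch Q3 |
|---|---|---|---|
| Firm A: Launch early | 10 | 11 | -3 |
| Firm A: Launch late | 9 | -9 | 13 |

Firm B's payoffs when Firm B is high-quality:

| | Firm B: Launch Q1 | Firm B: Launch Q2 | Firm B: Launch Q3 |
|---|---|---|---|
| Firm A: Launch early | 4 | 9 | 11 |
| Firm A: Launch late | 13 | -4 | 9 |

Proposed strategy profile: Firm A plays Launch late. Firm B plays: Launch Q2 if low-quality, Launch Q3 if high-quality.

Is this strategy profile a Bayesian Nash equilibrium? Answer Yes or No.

Firm A plays Launch late: E[Launch late] = 0.2·(-9) + 0.8·(13) = 8.6; E[Launch early] = 11. Not best-responding. ✗
Firm B (product quality low-quality), facing Launch late: Launch Q1 gives 9, Launch Q2 gives -9, Launch Q3 gives 13. Proposed Launch Q2 is not best — profitable deviation exists. ✗
Firm B (product quality high-quality), facing Launch late: Launch Q1 gives 13, Launch Q2 gives -4, Launch Q3 gives 9. Proposed Launch Q3 is not best — profitable deviation exists. ✗

No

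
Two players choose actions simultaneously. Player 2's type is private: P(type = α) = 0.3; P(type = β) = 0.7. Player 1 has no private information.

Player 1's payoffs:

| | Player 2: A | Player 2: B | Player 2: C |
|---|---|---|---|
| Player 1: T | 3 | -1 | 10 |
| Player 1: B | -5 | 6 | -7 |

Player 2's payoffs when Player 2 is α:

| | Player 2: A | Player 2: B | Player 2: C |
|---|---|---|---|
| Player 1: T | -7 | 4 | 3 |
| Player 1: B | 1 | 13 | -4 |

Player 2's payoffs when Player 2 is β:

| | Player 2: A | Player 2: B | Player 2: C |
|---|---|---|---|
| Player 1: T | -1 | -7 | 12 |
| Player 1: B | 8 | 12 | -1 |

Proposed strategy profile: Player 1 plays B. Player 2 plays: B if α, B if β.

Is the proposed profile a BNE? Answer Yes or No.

Player 1 plays B: E[B] = 0.3·(6) + 0.7·(6) = 6; E[T] = -1. Best-responding. ✓
Player 2 (type α), facing B: A gives 1, B gives 13, C gives -4. Proposed B is best. ✓
Player 2 (type β), facing B: A gives 8, B gives 12, C gives -1. Proposed B is best. ✓

Yes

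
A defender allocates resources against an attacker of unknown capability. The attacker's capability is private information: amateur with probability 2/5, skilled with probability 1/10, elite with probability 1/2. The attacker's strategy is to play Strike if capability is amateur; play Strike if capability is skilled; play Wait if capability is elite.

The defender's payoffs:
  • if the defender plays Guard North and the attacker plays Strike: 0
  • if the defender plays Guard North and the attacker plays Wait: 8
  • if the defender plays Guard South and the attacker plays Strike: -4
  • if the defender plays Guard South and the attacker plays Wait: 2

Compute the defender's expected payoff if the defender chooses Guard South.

E[Guard South] = 2/5·(-4) + 1/10·(-4) + 1/2·2 = (-8/5) + (-2/5) + 1 = -1

-1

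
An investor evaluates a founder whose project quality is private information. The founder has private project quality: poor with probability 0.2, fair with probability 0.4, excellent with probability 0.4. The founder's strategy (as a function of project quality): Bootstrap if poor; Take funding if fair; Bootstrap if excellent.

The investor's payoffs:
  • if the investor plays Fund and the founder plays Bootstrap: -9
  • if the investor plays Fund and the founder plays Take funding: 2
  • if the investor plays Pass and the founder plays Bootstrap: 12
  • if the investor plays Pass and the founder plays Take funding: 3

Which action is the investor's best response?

Pass

Compute the investor's expected payoff for each action, taking the expectation over the founder's type.
E[Fund] = 0.2·(-9) + 0.4·(2) + 0.4·(-9) = -4.6
E[Pass] = 0.2·(12) + 0.4·(3) + 0.4·(12) = 8.4
Best response: Pass (8.4 is the largest).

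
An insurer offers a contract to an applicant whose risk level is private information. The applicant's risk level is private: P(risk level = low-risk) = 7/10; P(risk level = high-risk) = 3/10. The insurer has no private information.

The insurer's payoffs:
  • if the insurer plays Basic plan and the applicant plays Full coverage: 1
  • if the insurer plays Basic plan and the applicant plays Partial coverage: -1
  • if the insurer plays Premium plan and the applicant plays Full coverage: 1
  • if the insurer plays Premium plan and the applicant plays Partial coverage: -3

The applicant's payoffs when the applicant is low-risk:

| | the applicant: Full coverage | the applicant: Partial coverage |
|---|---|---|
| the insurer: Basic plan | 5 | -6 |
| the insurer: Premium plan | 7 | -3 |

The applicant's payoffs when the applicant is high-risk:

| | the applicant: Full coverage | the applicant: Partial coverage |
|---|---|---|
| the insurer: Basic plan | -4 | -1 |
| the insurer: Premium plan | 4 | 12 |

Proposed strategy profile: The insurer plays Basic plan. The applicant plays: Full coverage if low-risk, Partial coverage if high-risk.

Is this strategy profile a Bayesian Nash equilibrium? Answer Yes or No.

Yes

A profile is a BNE iff every type of every player is best-responding given beliefs about the other side.
The insurer plays Basic plan: E[Basic plan] = 7/10·(1) + 3/10·(-1) = 2/5; E[Premium plan] = -1/5. Best-responding. ✓
The applicant (risk level low-risk), facing Basic plan: Full coverage gives 5, Partial coverage gives -6. Proposed Full coverage is best. ✓
The applicant (risk level high-risk), facing Basic plan: Full coverage gives -4, Partial coverage gives -1. Proposed Partial coverage is best. ✓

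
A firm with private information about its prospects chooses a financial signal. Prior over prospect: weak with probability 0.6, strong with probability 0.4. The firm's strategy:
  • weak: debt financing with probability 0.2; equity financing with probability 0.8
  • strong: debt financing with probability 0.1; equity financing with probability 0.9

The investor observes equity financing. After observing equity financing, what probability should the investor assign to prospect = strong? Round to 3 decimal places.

0.429

P(equity financing) = 0.6·0.8 + 0.4·0.9 = 0.84
P(strong | equity financing) = (0.4·0.9) / 0.84 = 0.36 / 0.84 = 0.428571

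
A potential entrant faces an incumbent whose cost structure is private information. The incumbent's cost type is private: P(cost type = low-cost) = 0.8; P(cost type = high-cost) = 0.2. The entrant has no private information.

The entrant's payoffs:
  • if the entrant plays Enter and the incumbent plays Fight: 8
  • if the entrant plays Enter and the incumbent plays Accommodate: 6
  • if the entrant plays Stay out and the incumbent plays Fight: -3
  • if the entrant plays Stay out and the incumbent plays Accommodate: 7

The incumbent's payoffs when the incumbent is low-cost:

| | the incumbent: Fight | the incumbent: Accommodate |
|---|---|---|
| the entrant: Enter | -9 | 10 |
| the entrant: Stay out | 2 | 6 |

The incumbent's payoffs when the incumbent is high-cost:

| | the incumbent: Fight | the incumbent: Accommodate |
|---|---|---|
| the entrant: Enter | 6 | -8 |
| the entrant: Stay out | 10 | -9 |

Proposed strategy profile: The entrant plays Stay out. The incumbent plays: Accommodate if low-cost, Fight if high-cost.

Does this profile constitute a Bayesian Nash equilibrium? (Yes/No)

The entrant plays Stay out: E[Stay out] = 0.8·(7) + 0.2·(-3) = 5; E[Enter] = 6.4. Not best-responding. ✗
The incumbent (cost type low-cost), facing Stay out: Fight gives 2, Accommodate gives 6. Proposed Accommodate is best. ✓
The incumbent (cost type high-cost), facing Stay out: Fight gives 10, Accommodate gives -9. Proposed Fight is best. ✓

No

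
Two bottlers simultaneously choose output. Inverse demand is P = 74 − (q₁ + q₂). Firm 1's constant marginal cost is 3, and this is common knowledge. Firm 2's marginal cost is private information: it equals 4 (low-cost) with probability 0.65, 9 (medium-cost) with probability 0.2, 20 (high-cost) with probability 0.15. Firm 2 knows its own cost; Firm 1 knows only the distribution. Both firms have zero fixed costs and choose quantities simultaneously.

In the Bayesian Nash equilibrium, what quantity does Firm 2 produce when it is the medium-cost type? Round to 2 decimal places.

19.93

Each type of Firm 2 best-responds to q₁; Firm 1 best-responds to the expected q₂ over Firm 2's types.
Firm 2 with cost c maximizes (74 − (q₁+q₂) − c)·q₂, giving q₂(c) = (74 − c − q₁)/2.
E[c₂] = 0.65·4 + 0.2·9 + 0.15·20 = 7.4
Firm 1's FOC against E[q₂] yields q₁ = (74 − 2·3 + E[c₂])/3 = (74 − 6 + 7.4)/3 = 25.1333.
q₂(medium-cost) = (74 − 9 − 25.1333)/2 = 19.9333.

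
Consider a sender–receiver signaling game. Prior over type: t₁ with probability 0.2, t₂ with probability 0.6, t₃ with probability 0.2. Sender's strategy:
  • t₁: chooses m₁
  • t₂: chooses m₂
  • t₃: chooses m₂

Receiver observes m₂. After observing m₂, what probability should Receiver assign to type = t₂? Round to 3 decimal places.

0.750

Apply Bayes' rule using the sender's strategy as the likelihood.
P(m₂) = 0.2·0 + 0.6·1 + 0.2·1 = 0.8
P(t₂ | m₂) = (0.6·1) / 0.8 = 0.6 / 0.8 = 0.75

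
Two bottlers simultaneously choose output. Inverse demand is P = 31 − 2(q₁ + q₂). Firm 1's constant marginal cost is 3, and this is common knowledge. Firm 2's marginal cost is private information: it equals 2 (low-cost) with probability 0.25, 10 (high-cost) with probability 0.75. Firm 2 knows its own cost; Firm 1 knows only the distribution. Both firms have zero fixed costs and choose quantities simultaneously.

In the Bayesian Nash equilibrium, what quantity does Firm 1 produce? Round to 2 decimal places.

Type-c best response for Firm 2: q₂(c) = (31 − c)/4 − q₁/2.
Firm 1 maximizes expected profit; its first-order condition is 31 − 4q₁ − 2E[q₂] − 3 = 0.
Substituting E[q₂] and solving: E[c₂] = 8, so q₁ = (31 − 2·3 + 8)/6 = 5.5.

5.50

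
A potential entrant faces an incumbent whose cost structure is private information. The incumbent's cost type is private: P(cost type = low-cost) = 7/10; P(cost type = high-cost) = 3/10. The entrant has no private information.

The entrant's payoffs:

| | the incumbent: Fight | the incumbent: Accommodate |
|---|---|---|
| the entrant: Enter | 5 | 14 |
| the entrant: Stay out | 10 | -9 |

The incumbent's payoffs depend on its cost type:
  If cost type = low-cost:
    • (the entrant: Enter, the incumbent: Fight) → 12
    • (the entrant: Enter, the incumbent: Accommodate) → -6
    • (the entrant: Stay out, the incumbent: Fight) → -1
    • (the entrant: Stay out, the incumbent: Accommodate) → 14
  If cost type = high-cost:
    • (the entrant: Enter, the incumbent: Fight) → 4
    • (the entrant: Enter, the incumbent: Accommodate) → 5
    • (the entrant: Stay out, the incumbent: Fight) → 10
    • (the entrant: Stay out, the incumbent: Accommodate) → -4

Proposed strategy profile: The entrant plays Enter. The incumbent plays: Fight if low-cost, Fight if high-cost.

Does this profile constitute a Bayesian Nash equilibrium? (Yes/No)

No

The entrant plays Enter: E[Enter] = 7/10·(5) + 3/10·(5) = 5; E[Stay out] = 10. Not best-responding. ✗
The incumbent (cost type low-cost), facing Enter: Fight gives 12, Accommodate gives -6. Proposed Fight is best. ✓
The incumbent (cost type high-cost), facing Enter: Fight gives 4, Accommodate gives 5. Proposed Fight is not best — profitable deviation exists. ✗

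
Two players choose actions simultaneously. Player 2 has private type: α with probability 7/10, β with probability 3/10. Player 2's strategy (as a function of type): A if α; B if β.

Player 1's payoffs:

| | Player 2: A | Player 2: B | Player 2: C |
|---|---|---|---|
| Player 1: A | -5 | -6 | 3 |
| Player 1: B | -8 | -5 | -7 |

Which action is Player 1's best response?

A

Compute Player 1's expected payoff for each action, taking the expectation over Player 2's type.
E[A] = 7/10·(-5) + 3/10·(-6) = -53/10
E[B] = 7/10·(-8) + 3/10·(-5) = -71/10
Best response: A (-53/10 is the largest).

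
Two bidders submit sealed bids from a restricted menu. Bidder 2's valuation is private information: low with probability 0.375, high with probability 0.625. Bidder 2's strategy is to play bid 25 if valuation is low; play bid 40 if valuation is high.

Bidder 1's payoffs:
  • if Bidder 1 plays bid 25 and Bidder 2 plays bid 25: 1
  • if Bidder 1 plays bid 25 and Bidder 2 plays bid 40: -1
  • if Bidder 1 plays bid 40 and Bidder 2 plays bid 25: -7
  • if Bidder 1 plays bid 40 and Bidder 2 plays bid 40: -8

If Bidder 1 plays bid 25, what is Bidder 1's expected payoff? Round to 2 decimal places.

Take the expectation over Bidder 2's valuation, weighting each type's action by its prior probability.
E[bid 25] = 0.375·1 + 0.625·(-1) = 0.375 + (-0.625) = -0.25

-0.25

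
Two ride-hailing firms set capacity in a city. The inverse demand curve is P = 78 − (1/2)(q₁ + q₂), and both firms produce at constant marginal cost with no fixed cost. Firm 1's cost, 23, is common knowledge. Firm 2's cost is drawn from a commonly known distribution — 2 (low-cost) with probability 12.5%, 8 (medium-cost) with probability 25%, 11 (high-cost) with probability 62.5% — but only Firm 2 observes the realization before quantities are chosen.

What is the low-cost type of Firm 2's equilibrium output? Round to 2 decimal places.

Type-c best response for Firm 2: q₂(c) = (78 − c) − q₁/2.
Firm 1 maximizes expected profit; its first-order condition is 78 − q₁ − (1/2)E[q₂] − 23 = 0.
Substituting E[q₂] and solving: E[c₂] = 9.125, so q₁ = (78 − 2·23 + 9.125)/(3/2) = 27.4167.
q₂(low-cost) = (78 − 2 − (1/2)·27.4167) = 62.2917.

62.29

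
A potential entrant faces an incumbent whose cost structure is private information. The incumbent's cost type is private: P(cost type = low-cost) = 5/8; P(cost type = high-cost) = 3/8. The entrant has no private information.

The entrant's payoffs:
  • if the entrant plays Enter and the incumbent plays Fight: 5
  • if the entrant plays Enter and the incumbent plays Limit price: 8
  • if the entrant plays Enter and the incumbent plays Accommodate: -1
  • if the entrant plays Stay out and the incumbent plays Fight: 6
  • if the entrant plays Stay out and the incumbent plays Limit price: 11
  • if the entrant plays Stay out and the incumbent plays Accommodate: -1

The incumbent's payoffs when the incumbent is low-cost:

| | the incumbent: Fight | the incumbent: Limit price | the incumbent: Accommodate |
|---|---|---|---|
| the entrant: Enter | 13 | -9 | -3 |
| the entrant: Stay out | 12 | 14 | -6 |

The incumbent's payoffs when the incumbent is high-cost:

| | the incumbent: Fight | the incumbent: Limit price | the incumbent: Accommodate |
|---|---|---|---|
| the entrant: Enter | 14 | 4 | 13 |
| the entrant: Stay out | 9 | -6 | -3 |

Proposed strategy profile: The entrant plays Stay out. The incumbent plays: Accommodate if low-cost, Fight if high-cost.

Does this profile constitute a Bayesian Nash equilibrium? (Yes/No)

No

The entrant plays Stay out: E[Stay out] = 5/8·(-1) + 3/8·(6) = 13/8; E[Enter] = 5/4. Best-responding. ✓
The incumbent (cost type low-cost), facing Stay out: Fight gives 12, Limit price gives 14, Accommodate gives -6. Proposed Accommodate is not best — profitable deviation exists. ✗
The incumbent (cost type high-cost), facing Stay out: Fight gives 9, Limit price gives -6, Accommodate gives -3. Proposed Fight is best. ✓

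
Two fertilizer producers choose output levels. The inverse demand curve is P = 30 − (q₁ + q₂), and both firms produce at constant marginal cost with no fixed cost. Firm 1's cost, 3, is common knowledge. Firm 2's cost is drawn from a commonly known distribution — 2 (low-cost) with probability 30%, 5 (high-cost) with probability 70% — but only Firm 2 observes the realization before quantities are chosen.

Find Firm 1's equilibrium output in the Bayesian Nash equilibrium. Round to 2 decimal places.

9.37

Firm 2 with cost c maximizes (30 − (q₁+q₂) − c)·q₂, giving q₂(c) = (30 − c − q₁)/2.
E[c₂] = 0.3·2 + 0.7·5 = 4.1
Firm 1's FOC against E[q₂] yields q₁ = (30 − 2·3 + E[c₂])/3 = (30 − 6 + 4.1)/3 = 9.36667.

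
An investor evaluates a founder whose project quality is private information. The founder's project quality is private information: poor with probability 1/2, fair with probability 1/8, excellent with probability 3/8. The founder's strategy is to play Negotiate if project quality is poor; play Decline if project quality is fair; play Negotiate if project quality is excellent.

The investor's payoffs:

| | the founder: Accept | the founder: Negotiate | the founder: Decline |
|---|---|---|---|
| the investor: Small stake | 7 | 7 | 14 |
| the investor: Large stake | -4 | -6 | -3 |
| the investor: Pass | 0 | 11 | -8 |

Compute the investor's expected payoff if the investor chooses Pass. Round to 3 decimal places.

E[Pass] = 1/2·11 + 1/8·(-8) + 3/8·11 = 11/2 + (-1) + 33/8 = 69/8

8.625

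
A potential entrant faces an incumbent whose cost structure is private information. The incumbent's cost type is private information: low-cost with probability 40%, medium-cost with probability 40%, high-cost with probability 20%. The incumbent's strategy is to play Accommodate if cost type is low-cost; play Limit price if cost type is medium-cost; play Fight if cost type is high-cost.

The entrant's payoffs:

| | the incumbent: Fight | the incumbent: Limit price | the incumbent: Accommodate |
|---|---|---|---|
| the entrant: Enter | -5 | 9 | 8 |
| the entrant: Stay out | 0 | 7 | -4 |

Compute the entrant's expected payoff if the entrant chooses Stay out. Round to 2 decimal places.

Take the expectation over the incumbent's cost type, weighting each type's action by its prior probability.
E[Stay out] = 0.4·(-4) + 0.4·7 + 0.2·0 = (-1.6) + 2.8 + 0 = 1.2

1.20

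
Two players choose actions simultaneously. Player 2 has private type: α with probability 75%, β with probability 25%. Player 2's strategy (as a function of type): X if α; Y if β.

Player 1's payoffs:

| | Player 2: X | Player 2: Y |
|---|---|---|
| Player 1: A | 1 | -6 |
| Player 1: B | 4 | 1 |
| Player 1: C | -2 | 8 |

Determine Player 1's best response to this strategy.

E[A] = 0.75·(1) + 0.25·(-6) = -0.75
E[B] = 0.75·(4) + 0.25·(1) = 3.25
E[C] = 0.75·(-2) + 0.25·(8) = 0.5
Best response: B (3.25 is the largest).

B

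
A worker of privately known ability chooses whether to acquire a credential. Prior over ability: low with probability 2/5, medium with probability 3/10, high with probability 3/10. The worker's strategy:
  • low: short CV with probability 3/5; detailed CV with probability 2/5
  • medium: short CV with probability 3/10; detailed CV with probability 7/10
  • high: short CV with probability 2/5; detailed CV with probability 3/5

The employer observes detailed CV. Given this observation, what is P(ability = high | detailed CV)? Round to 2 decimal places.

Apply Bayes' rule using the sender's strategy as the likelihood.
P(detailed CV) = (2/5)·(2/5) + (3/10)·(7/10) + (3/10)·(3/5) = 11/20
P(high | detailed CV) = ((3/10)·(3/5)) / (11/20) = (9/50) / (11/20) = 18/55

0.33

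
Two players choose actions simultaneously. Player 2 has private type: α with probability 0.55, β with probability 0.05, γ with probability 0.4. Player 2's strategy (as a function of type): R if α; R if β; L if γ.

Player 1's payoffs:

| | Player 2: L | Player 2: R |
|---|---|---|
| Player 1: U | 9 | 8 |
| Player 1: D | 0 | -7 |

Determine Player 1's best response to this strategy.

E[U] = 0.55·(8) + 0.05·(8) + 0.4·(9) = 8.4
E[D] = 0.55·(-7) + 0.05·(-7) + 0.4·(0) = -4.2
Best response: U (8.4 is the largest).

U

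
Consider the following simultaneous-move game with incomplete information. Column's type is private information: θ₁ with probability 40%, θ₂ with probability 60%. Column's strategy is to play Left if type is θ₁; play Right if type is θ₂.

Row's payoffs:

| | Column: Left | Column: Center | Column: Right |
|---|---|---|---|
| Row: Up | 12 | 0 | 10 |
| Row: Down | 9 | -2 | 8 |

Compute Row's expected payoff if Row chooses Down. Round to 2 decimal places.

8.40

E[Down] = 0.4·9 + 0.6·8 = 3.6 + 4.8 = 8.4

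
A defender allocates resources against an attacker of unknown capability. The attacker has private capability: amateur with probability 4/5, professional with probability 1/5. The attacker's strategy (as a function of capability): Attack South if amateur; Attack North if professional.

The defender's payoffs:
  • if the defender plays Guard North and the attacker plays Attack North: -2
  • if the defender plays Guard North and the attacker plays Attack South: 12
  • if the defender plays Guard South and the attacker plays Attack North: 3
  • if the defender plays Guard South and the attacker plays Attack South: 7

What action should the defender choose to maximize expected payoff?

E[Guard North] = 4/5·(12) + 1/5·(-2) = 46/5
E[Guard South] = 4/5·(7) + 1/5·(3) = 31/5
Best response: Guard North (46/5 is the largest).

Guard North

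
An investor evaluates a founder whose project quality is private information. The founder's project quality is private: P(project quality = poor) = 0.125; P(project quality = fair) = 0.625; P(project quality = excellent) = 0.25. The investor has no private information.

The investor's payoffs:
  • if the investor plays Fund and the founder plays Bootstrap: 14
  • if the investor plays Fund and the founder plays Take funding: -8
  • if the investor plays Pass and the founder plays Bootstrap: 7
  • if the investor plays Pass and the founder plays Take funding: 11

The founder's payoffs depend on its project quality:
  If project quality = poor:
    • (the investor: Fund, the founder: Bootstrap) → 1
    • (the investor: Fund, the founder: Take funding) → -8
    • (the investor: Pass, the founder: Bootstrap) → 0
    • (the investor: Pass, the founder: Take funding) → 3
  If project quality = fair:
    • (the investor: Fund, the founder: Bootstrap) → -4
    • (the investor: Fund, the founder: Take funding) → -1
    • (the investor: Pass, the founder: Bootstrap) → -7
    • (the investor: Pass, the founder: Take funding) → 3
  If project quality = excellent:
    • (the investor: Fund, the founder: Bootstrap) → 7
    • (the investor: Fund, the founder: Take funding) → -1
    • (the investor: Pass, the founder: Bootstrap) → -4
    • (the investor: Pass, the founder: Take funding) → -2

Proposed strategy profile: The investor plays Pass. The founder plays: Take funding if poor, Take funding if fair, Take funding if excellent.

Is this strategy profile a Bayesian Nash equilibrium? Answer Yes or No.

Yes

The investor plays Pass: E[Pass] = 0.125·(11) + 0.625·(11) + 0.25·(11) = 11; E[Fund] = -8. Best-responding. ✓
The founder (project quality poor), facing Pass: Bootstrap gives 0, Take funding gives 3. Proposed Take funding is best. ✓
The founder (project quality fair), facing Pass: Bootstrap gives -7, Take funding gives 3. Proposed Take funding is best. ✓
The founder (project quality excellent), facing Pass: Bootstrap gives -4, Take funding gives -2. Proposed Take funding is best. ✓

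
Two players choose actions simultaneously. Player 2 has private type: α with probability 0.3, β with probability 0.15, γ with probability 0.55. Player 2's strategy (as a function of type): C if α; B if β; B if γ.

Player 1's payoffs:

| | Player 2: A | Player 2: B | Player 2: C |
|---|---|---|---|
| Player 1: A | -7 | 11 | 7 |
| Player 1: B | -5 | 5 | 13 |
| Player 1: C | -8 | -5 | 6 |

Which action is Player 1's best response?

E[A] = 0.3·(7) + 0.15·(11) + 0.55·(11) = 9.8
E[B] = 0.3·(13) + 0.15·(5) + 0.55·(5) = 7.4
E[C] = 0.3·(6) + 0.15·(-5) + 0.55·(-5) = -1.7
Best response: A (9.8 is the largest).

A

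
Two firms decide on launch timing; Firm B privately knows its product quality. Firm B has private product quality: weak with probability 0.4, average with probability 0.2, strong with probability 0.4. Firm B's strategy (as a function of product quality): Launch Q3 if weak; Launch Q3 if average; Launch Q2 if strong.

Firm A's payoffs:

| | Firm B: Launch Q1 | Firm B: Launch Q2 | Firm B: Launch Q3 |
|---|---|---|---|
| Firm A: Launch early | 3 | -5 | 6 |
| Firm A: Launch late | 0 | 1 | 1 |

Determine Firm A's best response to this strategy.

Launch early

E[Launch early] = 0.4·(6) + 0.2·(6) + 0.4·(-5) = 1.6
E[Launch late] = 0.4·(1) + 0.2·(1) + 0.4·(1) = 1
Best response: Launch early (1.6 is the largest).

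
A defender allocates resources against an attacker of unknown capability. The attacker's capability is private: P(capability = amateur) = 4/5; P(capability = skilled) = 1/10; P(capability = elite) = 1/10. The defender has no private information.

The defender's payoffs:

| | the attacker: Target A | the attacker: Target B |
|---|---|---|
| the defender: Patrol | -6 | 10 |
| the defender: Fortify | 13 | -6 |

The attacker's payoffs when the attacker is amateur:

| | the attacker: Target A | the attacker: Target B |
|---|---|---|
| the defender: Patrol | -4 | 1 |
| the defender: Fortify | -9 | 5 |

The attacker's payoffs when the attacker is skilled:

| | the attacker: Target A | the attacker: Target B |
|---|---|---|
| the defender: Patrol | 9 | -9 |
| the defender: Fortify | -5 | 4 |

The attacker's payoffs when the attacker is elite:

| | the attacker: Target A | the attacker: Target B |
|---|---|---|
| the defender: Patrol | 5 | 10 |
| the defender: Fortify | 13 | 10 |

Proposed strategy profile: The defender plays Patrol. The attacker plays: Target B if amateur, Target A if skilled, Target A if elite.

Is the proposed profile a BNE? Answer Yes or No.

No

The defender plays Patrol: E[Patrol] = 4/5·(10) + 1/10·(-6) + 1/10·(-6) = 34/5; E[Fortify] = -11/5. Best-responding. ✓
The attacker (capability amateur), facing Patrol: Target A gives -4, Target B gives 1. Proposed Target B is best. ✓
The attacker (capability skilled), facing Patrol: Target A gives 9, Target B gives -9. Proposed Target A is best. ✓
The attacker (capability elite), facing Patrol: Target A gives 5, Target B gives 10. Proposed Target A is not best — profitable deviation exists. ✗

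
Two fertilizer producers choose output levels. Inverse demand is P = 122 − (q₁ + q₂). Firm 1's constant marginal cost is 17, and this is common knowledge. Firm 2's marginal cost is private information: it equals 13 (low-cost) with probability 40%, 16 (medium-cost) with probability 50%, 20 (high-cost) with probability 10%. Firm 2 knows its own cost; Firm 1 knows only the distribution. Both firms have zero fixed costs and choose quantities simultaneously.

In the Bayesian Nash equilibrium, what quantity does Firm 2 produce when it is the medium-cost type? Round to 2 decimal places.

35.80

Type-c best response for Firm 2: q₂(c) = (122 − c)/2 − q₁/2.
Firm 1 maximizes expected profit; its first-order condition is 122 − 2q₁ − E[q₂] − 17 = 0.
Substituting E[q₂] and solving: E[c₂] = 15.2, so q₁ = (122 − 2·17 + 15.2)/3 = 34.4.
q₂(medium-cost) = (122 − 16 − 34.4)/2 = 35.8.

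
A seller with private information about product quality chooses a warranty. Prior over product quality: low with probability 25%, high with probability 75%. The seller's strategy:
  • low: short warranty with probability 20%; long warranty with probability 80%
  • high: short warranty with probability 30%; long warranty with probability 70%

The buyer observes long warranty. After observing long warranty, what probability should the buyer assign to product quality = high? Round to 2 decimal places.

0.72

P(long warranty) = 0.25·0.8 + 0.75·0.7 = 0.725
P(high | long warranty) = (0.75·0.7) / 0.725 = 0.525 / 0.725 = 0.724138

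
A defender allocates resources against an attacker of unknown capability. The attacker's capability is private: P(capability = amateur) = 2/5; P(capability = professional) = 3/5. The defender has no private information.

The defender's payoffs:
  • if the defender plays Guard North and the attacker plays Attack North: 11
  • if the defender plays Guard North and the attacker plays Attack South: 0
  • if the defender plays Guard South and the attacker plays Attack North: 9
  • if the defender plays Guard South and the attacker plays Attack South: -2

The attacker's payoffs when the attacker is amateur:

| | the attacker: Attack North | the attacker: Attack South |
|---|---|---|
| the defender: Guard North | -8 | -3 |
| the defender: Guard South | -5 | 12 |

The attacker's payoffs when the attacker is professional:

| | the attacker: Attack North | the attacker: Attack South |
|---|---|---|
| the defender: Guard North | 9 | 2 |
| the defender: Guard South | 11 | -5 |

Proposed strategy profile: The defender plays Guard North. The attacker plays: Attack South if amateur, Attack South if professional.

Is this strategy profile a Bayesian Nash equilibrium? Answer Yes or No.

No

The defender plays Guard North: E[Guard North] = 2/5·(0) + 3/5·(0) = 0; E[Guard South] = -2. Best-responding. ✓
The attacker (capability amateur), facing Guard North: Attack North gives -8, Attack South gives -3. Proposed Attack South is best. ✓
The attacker (capability professional), facing Guard North: Attack North gives 9, Attack South gives 2. Proposed Attack South is not best — profitable deviation exists. ✗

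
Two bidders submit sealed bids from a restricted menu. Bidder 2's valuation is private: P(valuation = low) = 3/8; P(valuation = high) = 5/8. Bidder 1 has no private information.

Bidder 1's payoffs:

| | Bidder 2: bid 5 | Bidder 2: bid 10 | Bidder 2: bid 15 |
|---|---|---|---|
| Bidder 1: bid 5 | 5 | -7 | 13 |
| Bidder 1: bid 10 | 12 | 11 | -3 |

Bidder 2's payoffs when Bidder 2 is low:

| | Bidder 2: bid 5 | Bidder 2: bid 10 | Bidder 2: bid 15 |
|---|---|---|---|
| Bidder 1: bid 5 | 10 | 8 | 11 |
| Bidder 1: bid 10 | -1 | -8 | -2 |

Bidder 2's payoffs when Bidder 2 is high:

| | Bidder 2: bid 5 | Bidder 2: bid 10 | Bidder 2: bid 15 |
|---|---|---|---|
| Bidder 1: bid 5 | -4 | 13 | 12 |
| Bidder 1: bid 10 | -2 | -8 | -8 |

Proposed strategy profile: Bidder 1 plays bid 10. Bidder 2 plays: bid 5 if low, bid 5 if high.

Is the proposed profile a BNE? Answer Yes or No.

Yes

Bidder 1 plays bid 10: E[bid 10] = 3/8·(12) + 5/8·(12) = 12; E[bid 5] = 5. Best-responding. ✓
Bidder 2 (valuation low), facing bid 10: bid 5 gives -1, bid 10 gives -8, bid 15 gives -2. Proposed bid 5 is best. ✓
Bidder 2 (valuation high), facing bid 10: bid 5 gives -2, bid 10 gives -8, bid 15 gives -8. Proposed bid 5 is best. ✓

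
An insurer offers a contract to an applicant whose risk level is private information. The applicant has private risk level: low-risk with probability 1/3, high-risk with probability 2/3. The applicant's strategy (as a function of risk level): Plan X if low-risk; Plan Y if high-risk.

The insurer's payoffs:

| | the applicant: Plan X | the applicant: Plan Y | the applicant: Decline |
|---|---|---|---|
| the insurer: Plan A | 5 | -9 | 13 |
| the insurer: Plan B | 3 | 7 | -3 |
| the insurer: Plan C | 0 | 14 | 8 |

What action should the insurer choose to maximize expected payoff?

E[Plan A] = 1/3·(5) + 2/3·(-9) = -13/3
E[Plan B] = 1/3·(3) + 2/3·(7) = 17/3
E[Plan C] = 1/3·(0) + 2/3·(14) = 28/3
Best response: Plan C (28/3 is the largest).

Plan C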